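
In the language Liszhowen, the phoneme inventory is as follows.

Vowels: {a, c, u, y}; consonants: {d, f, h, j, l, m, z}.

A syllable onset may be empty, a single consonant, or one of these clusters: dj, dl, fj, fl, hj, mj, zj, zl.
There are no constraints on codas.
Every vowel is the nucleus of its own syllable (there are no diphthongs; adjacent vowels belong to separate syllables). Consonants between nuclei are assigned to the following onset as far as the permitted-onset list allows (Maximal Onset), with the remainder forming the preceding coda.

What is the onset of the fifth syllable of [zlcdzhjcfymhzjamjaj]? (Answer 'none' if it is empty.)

mj

The vowels are c, c, y, a, a — 5 nuclei, so 5 syllables.
/c…c/ gap (V1→V2): /dzhj/ — longest licit onset from the right is /hj/, leaving /dz/ as coda.
/c…y/ gap (V2→V3): /f/ is a single consonant, so it becomes the next onset.
/y…a/ gap (V3→V4): /mhzj/ — longest licit onset from the right is /zj/, leaving /mh/ as coda.
/a…a/ gap (V4→V5): cluster /mj/ — /mj/ is itself a permitted onset, so the whole cluster goes right; preceding coda = ∅.
So the parse is zlcdz.hjc.fymh.zja.mjaj.
Syllable 5 is /mjaj/: onset /mj/, nucleus /a/, coda /j/.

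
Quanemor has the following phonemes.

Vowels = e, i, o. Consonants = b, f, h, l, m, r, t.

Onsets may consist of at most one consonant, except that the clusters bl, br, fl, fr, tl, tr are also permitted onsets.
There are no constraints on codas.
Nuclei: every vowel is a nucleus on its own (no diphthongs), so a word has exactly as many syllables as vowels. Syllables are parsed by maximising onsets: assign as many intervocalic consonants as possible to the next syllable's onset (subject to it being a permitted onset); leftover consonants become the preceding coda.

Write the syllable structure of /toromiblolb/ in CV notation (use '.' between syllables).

CV.CV.CV.CCVCC

Vowels present: o, o, i, o; each is a nucleus, giving 4 syllables.
V1 /o/ – V2 /o/: /r/ → onset of the next syllable (single consonants are always licit onsets).
V2 /o/ – V3 /i/: /m/ is a single consonant, so it becomes the next onset.
V3 /i/ – V4 /o/: /bl/ — entire cluster is a permitted onset → onset /bl/, coda ∅.
Syllabification: to.ro.mi.blolb.
Mapping each syllable to C/V: /to/ → CV, /ro/ → CV, /mi/ → CV, /blolb/ → CCVCC.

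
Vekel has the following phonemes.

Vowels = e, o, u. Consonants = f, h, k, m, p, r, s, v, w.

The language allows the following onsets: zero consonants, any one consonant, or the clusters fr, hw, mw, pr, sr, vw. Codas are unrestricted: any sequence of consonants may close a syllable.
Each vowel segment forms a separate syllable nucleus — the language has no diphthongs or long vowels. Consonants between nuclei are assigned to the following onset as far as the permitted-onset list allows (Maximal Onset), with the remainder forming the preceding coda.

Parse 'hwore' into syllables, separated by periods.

hwo.re

The vowels are o, e — 2 nuclei, so 2 syllables.
V1 /o/ – V2 /e/: just /r/ — single C goes to the following onset.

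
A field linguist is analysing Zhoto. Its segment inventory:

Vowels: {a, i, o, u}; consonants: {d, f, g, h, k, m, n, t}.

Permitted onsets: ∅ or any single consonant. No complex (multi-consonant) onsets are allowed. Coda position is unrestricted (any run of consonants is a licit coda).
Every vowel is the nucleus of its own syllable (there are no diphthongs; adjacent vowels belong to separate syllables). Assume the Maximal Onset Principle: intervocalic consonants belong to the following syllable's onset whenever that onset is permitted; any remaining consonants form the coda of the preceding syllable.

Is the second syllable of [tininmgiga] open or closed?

Nuclei (vowels): i, i, i, a → 4 syllables.
V1 /i/ – V2 /i/: /n/ is a single consonant, so it becomes the next onset.
V2 /i/ – V3 /i/: /nmg/ — longest licit onset from the right is /g/, leaving /nm/ as coda.
V3 /i/ – V4 /a/: /g/ is a single consonant, so it becomes the next onset.
Result: ti.ninm.gi.ga.
Syllable 2 is /ninm/ with coda /nm/, so it is closed.

closed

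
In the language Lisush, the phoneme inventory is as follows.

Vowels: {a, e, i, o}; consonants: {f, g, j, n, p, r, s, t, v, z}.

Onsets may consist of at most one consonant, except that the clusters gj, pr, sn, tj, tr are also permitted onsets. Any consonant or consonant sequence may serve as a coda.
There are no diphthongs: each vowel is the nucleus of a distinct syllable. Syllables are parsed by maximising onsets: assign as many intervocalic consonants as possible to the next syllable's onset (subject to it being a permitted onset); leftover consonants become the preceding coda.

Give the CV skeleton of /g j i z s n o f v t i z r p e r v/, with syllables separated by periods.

Nuclei (vowels): i, o, i, e → 4 syllables.
V1 /i/ – V2 /o/: cluster /zsn/ — the longest permitted-onset suffix is /sn/; onset = /sn/, preceding coda = /z/.
V2 /o/ – V3 /i/: /fvt/ splits as /fv/ + /t/ (/t/ is the longest suffix that is a licit onset).
V3 /i/ – V4 /e/: /zrp/ splits as /zr/ + /p/ (/p/ is the longest suffix that is a licit onset).
Syllabification: gjiz.snofv.tizr.perv.
Mapping each syllable to C/V: /gjiz/ → CCVC, /snofv/ → CCVCC, /tizr/ → CVCC, /perv/ → CVCC.

CCVC.CCVCC.CVCC.CVCC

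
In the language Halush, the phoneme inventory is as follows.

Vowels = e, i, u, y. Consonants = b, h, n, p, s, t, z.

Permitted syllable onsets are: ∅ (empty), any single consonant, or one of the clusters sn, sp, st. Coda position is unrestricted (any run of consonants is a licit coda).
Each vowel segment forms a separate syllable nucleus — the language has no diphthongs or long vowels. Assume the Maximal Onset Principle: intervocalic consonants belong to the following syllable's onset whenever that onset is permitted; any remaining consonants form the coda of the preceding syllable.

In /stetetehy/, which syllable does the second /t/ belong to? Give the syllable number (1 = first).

2

Nuclei (vowels): e, e, e, y → 4 syllables.
Between /e/ (V1) and /e/ (V2): just /t/ — single C goes to the following onset.
Between /e/ (V2) and /e/ (V3): /t/ is a single consonant, so it becomes the next onset.
Between /e/ (V3) and /y/ (V4): /h/ → onset of the next syllable (single consonants are always licit onsets).
Result: ste.te.te.hy.
The second /t/ is in the onset of syllable 2 (/te/).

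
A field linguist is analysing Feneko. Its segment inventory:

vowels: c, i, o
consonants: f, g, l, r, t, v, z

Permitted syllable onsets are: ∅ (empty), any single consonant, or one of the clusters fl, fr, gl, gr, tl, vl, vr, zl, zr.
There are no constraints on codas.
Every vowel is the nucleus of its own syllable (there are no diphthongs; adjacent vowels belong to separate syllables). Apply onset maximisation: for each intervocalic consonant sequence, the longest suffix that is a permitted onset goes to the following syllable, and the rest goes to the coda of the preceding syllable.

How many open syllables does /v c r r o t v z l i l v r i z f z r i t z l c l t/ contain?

0

Nuclei (vowels): c, o, i, i, i, c → 6 syllables.
Between /c/ (V1) and /o/ (V2): cluster /rr/ — the longest permitted-onset suffix is /r/; onset = /r/, preceding coda = /r/.
Between /o/ (V2) and /i/ (V3): /tvzl/ splits as /tv/ + /zl/ (/zl/ is the longest suffix that is a licit onset).
Between /i/ (V3) and /i/ (V4): /lvr/; trying suffixes from longest down, /vr/ is the first permitted one, so coda /l/ | onset /vr/.
Between /i/ (V4) and /i/ (V5): cluster /zfzr/ — the longest permitted-onset suffix is /zr/; onset = /zr/, preceding coda = /zf/.
Between /i/ (V5) and /c/ (V6): /tzl/ splits as /t/ + /zl/ (/zl/ is the longest suffix that is a licit onset).
Syllabification: vcr.rotv.zlil.vrizf.zrit.zlclt.
Classifying each syllable: /vcr/ (closed), /rotv/ (closed), /zlil/ (closed), /vrizf/ (closed), /zrit/ (closed), /zlclt/ (closed).
Open syllables: 0.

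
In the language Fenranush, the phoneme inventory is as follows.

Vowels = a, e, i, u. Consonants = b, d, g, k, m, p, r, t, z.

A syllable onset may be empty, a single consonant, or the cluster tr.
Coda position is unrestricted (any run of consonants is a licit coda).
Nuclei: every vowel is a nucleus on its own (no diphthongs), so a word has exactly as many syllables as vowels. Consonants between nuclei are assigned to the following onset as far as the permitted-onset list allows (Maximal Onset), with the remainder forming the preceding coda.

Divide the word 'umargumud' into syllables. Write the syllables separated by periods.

u.mar.gu.mud

The vowels are u, a, u, u — 4 nuclei, so 4 syllables.
Between /u/ (V1) and /a/ (V2): /m/ is a single consonant, so it becomes the next onset.
Between /a/ (V2) and /u/ (V3): /rg/ splits as /r/ + /g/ (/g/ is the longest suffix that is a licit onset).
Between /u/ (V3) and /u/ (V4): /m/ → onset of the next syllable (single consonants are always licit onsets).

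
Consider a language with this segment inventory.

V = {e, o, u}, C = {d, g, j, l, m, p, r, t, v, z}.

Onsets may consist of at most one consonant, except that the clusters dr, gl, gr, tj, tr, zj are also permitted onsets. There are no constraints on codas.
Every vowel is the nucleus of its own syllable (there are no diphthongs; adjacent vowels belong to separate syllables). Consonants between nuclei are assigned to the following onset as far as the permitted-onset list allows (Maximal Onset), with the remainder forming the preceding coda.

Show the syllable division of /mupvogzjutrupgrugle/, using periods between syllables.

mup.vog.zju.trup.gru.gle

Vowels present: u, o, u, u, u, e; each is a nucleus, giving 6 syllables.
Between /u/ (V1) and /o/ (V2): cluster /pv/ — the longest permitted-onset suffix is /v/; onset = /v/, preceding coda = /p/.
Between /o/ (V2) and /u/ (V3): /gzj/; trying suffixes from longest down, /zj/ is the first permitted one, so coda /g/ | onset /zj/.
Between /u/ (V3) and /u/ (V4): cluster /tr/ — /tr/ is itself a permitted onset, so the whole cluster goes right; preceding coda = ∅.
Between /u/ (V4) and /u/ (V5): /pgr/; trying suffixes from longest down, /gr/ is the first permitted one, so coda /p/ | onset /gr/.
Between /u/ (V5) and /e/ (V6): /gl/ — entire cluster is a permitted onset → onset /gl/, coda ∅.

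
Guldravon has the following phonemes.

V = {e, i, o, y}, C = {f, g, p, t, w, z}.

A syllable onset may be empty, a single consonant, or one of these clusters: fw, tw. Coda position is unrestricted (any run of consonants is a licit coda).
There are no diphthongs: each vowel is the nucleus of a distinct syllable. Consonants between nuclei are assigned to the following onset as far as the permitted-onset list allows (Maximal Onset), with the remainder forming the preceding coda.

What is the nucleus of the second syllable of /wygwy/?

y

The vowels are y, y — 2 nuclei, so 2 syllables.
The second nucleus (vowel 2 from the left) is /y/.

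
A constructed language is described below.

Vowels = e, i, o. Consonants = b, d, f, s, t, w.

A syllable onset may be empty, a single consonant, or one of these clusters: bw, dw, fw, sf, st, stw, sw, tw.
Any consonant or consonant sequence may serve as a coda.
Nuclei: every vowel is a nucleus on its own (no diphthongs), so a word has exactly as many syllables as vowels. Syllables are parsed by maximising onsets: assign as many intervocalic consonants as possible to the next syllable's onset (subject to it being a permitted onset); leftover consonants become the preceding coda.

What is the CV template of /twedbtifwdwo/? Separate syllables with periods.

CCVCC.CVCC.CCV

Nuclei (vowels): e, i, o → 3 syllables.
σ1/σ2 boundary: /dbt/; trying suffixes from longest down, /t/ is the first permitted one, so coda /db/ | onset /t/.
σ2/σ3 boundary: /fwdw/; trying suffixes from longest down, /dw/ is the first permitted one, so coda /fw/ | onset /dw/.
So the parse is twedb.tifw.dwo.
Mapping each syllable to C/V: /twedb/ → CCVCC, /tifw/ → CVCC, /dwo/ → CCV.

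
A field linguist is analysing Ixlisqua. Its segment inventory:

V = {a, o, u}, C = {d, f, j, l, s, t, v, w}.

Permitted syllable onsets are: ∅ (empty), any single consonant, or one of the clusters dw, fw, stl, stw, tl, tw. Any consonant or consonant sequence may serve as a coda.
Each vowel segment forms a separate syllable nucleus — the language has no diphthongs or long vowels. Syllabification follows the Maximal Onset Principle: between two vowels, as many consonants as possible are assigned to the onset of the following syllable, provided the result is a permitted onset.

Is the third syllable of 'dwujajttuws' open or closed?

Nuclei (vowels): u, a, u → 3 syllables.
V1 /u/ – V2 /a/: just /j/ — single C goes to the following onset.
V2 /a/ – V3 /u/: /jtt/ — longest licit onset from the right is /t/, leaving /jt/ as coda.
Result: dwu.jajt.tuws.
Syllable 3 is /tuws/ with coda /ws/, so it is closed.

closed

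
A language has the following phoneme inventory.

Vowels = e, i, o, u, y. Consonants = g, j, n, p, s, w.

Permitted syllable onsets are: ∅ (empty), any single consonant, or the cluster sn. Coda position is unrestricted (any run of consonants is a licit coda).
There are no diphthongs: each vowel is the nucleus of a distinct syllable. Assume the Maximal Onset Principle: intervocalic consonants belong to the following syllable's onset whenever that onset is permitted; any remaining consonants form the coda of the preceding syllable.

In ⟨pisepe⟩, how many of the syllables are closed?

0

Vowels present: i, e, e; each is a nucleus, giving 3 syllables.
Between /i/ (V1) and /e/ (V2): /s/ → onset of the next syllable (single consonants are always licit onsets).
Between /e/ (V2) and /e/ (V3): just /p/ — single C goes to the following onset.
So the parse is pi.se.pe.
Classifying each syllable: /pi/ (open), /se/ (open), /pe/ (open).
Closed syllables: 0.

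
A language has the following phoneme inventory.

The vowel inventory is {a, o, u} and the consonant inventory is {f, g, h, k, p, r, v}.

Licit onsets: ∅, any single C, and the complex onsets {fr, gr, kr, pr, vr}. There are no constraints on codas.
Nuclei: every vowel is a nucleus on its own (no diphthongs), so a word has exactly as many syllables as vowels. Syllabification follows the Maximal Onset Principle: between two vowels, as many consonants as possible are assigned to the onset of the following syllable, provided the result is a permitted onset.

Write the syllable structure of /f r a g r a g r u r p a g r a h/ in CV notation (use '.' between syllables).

Nuclei (vowels): a, a, u, a, a → 5 syllables.
V1 /a/ – V2 /a/: /gr/ — entire cluster is a permitted onset → onset /gr/, coda ∅.
V2 /a/ – V3 /u/: /gr/ is a licit onset in full, so it all attaches to the next syllable.
V3 /u/ – V4 /a/: /rp/ — longest licit onset from the right is /p/, leaving /r/ as coda.
V4 /a/ – V5 /a/: /gr/ is a licit onset in full, so it all attaches to the next syllable.
Putting it together: fra.gra.grur.pa.grah.
Mapping each syllable to C/V: /fra/ → CCV, /gra/ → CCV, /grur/ → CCVC, /pa/ → CV, /grah/ → CCVC.

CCV.CCV.CCVC.CV.CCVC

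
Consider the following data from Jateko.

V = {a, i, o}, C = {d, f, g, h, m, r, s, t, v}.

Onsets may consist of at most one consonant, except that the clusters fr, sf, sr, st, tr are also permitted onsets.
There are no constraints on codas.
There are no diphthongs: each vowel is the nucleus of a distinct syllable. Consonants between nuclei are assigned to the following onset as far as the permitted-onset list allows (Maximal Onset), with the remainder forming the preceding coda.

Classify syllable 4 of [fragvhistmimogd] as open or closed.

closed

Vowels present: a, i, i, o; each is a nucleus, giving 4 syllables.
Between /a/ (V1) and /i/ (V2): /gvh/ splits as /gv/ + /h/ (/h/ is the longest suffix that is a licit onset).
Between /i/ (V2) and /i/ (V3): /stm/; trying suffixes from longest down, /m/ is the first permitted one, so coda /st/ | onset /m/.
Between /i/ (V3) and /o/ (V4): just /m/ — single C goes to the following onset.
Result: fragv.hist.mi.mogd.
Syllable 4 is /mogd/ with coda /gd/, so it is closed.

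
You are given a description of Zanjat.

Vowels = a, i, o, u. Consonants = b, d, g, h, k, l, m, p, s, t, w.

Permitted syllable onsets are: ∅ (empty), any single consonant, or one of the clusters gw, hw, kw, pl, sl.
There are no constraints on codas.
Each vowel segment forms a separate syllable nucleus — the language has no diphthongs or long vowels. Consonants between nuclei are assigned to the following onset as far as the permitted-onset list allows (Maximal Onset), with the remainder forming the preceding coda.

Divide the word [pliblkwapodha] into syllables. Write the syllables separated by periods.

plibl.kwa.pod.ha

Vowels present: i, a, o, a; each is a nucleus, giving 4 syllables.
σ1/σ2 boundary: /blkw/ splits as /bl/ + /kw/ (/kw/ is the longest suffix that is a licit onset).
σ2/σ3 boundary: /p/ → onset of the next syllable (single consonants are always licit onsets).
σ3/σ4 boundary: /dh/ splits as /d/ + /h/ (/h/ is the longest suffix that is a licit onset).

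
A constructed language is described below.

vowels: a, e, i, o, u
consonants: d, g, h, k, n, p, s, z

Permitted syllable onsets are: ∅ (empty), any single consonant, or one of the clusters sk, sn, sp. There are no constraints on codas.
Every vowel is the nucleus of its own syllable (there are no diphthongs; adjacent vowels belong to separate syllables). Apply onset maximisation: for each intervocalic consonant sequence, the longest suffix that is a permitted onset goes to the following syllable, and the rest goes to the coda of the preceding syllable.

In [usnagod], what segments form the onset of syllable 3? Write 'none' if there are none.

g

The vowels are u, a, o — 3 nuclei, so 3 syllables.
Between /u/ (V1) and /a/ (V2): /sn/ is a licit onset in full, so it all attaches to the next syllable.
Between /a/ (V2) and /o/ (V3): /g/ is a single consonant, so it becomes the next onset.
Syllabification: u.sna.god.
Syllable 3 is /god/: onset /g/, nucleus /o/, coda /d/.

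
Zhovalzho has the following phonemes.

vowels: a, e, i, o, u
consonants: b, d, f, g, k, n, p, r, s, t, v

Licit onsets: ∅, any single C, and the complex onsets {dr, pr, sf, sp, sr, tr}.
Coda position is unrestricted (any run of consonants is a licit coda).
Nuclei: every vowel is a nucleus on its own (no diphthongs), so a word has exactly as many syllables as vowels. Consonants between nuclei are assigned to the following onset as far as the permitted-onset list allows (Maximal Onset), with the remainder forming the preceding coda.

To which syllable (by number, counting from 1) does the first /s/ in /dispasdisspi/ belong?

Nuclei (vowels): i, a, i, i → 4 syllables.
/i…a/ gap (V1→V2): /sp/ — entire cluster is a permitted onset → onset /sp/, coda ∅.
/a…i/ gap (V2→V3): /sd/ splits as /s/ + /d/ (/d/ is the longest suffix that is a licit onset).
/i…i/ gap (V3→V4): /ssp/ splits as /s/ + /sp/ (/sp/ is the longest suffix that is a licit onset).
Syllabification: di.spas.dis.spi.
The first /s/ is in the onset of syllable 2 (/spas/).

2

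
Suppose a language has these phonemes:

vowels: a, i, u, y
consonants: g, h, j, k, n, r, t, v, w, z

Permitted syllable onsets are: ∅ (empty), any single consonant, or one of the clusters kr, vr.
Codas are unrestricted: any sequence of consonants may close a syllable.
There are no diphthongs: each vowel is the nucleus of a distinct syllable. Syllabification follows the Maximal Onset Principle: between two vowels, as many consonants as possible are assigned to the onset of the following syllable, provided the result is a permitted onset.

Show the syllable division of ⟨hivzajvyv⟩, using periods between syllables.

Nuclei (vowels): i, a, y → 3 syllables.
σ1/σ2 boundary: /vz/; trying suffixes from longest down, /z/ is the first permitted one, so coda /v/ | onset /z/.
σ2/σ3 boundary: /jv/ — longest licit onset from the right is /v/, leaving /j/ as coda.

hiv.zaj.vyv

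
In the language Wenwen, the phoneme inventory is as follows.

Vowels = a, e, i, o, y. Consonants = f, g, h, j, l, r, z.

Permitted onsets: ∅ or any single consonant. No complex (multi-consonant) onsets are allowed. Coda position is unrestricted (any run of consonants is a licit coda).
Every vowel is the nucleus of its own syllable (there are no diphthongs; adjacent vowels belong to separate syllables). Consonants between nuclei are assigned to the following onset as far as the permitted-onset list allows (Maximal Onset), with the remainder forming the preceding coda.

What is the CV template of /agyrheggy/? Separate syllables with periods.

V.CVC.CVC.CV

Vowels present: a, y, e, y; each is a nucleus, giving 4 syllables.
Between /a/ (V1) and /y/ (V2): /g/ → onset of the next syllable (single consonants are always licit onsets).
Between /y/ (V2) and /e/ (V3): /rh/ — longest licit onset from the right is /h/, leaving /r/ as coda.
Between /e/ (V3) and /y/ (V4): /gg/; trying suffixes from longest down, /g/ is the first permitted one, so coda /g/ | onset /g/.
So the parse is a.gyr.heg.gy.
Mapping each syllable to C/V: /a/ → V, /gyr/ → CVC, /heg/ → CVC, /gy/ → CV.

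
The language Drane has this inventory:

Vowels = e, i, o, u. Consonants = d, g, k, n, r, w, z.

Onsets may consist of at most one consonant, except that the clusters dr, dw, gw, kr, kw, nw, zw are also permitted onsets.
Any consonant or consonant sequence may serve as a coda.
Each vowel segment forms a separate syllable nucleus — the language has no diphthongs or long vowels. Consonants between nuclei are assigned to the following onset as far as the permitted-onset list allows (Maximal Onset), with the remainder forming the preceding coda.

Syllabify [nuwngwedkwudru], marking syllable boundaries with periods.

Vowels present: u, e, u, u; each is a nucleus, giving 4 syllables.
V1 /u/ – V2 /e/: /wngw/ splits as /wn/ + /gw/ (/gw/ is the longest suffix that is a licit onset).
V2 /e/ – V3 /u/: /dkw/ — longest licit onset from the right is /kw/, leaving /d/ as coda.
V3 /u/ – V4 /u/: /dr/ — entire cluster is a permitted onset → onset /dr/, coda ∅.

nuwn.gwed.kwu.dru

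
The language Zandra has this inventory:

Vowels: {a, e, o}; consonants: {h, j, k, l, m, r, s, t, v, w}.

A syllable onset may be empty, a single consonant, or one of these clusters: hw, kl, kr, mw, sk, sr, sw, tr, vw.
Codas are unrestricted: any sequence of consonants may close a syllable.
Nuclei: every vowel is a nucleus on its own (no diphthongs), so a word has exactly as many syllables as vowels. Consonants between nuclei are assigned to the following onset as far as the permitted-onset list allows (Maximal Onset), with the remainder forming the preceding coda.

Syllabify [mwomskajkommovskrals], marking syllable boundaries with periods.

The vowels are o, a, o, o, a — 5 nuclei, so 5 syllables.
Between /o/ (V1) and /a/ (V2): cluster /msk/ — the longest permitted-onset suffix is /sk/; onset = /sk/, preceding coda = /m/.
Between /a/ (V2) and /o/ (V3): /jk/ splits as /j/ + /k/ (/k/ is the longest suffix that is a licit onset).
Between /o/ (V3) and /o/ (V4): /mm/; trying suffixes from longest down, /m/ is the first permitted one, so coda /m/ | onset /m/.
Between /o/ (V4) and /a/ (V5): /vskr/ — longest licit onset from the right is /kr/, leaving /vs/ as coda.

mwom.skaj.kom.movs.krals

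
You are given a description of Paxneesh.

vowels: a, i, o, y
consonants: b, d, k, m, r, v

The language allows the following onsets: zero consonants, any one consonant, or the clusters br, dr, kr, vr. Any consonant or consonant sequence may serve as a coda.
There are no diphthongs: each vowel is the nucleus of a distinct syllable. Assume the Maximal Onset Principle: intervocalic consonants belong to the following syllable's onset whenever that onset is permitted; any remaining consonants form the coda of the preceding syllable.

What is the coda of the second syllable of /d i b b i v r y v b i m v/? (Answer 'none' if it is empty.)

none

The vowels are i, i, y, i — 4 nuclei, so 4 syllables.
V1 /i/ – V2 /i/: /bb/; trying suffixes from longest down, /b/ is the first permitted one, so coda /b/ | onset /b/.
V2 /i/ – V3 /y/: /vr/ is a licit onset in full, so it all attaches to the next syllable.
V3 /y/ – V4 /i/: cluster /vb/ — the longest permitted-onset suffix is /b/; onset = /b/, preceding coda = /v/.
Result: dib.bi.vryv.bimv.
Syllable 2 is /bi/: onset /b/, nucleus /i/, coda ∅.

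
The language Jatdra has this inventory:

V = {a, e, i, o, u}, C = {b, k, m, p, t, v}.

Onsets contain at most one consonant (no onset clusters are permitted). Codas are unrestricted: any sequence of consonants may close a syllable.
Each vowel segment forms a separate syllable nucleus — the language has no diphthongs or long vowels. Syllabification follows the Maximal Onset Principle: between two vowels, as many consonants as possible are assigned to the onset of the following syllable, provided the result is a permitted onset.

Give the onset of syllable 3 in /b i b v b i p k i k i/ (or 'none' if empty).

k

The vowels are i, i, i, i — 4 nuclei, so 4 syllables.
Between /i/ (V1) and /i/ (V2): /bvb/; trying suffixes from longest down, /b/ is the first permitted one, so coda /bv/ | onset /b/.
Between /i/ (V2) and /i/ (V3): cluster /pk/ — the longest permitted-onset suffix is /k/; onset = /k/, preceding coda = /p/.
Between /i/ (V3) and /i/ (V4): just /k/ — single C goes to the following onset.
Syllabification: bibv.bip.ki.ki.
Syllable 3 is /ki/: onset /k/, nucleus /i/, coda ∅.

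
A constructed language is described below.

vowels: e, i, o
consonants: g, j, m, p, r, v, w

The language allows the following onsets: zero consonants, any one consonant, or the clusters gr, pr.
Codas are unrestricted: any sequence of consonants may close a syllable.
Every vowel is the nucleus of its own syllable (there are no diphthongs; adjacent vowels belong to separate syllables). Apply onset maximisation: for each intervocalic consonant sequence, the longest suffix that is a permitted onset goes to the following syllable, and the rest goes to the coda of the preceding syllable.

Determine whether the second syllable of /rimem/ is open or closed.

Vowels present: i, e; each is a nucleus, giving 2 syllables.
V1 /i/ – V2 /e/: /m/ is a single consonant, so it becomes the next onset.
Putting it together: ri.mem.
Syllable 2 is /mem/ with coda /m/, so it is closed.

closed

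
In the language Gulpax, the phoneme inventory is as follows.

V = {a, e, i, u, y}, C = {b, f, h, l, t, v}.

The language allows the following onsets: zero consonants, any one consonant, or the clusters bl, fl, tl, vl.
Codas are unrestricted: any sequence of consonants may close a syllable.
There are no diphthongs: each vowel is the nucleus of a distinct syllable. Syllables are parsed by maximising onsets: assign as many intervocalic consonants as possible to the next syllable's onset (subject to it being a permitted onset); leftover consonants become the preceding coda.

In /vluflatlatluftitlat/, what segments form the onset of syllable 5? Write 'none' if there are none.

Nuclei (vowels): u, a, a, u, i, a → 6 syllables.
Between /u/ (V1) and /a/ (V2): /fl/ — entire cluster is a permitted onset → onset /fl/, coda ∅.
Between /a/ (V2) and /a/ (V3): cluster /tl/ — /tl/ is itself a permitted onset, so the whole cluster goes right; preceding coda = ∅.
Between /a/ (V3) and /u/ (V4): cluster /tl/ — /tl/ is itself a permitted onset, so the whole cluster goes right; preceding coda = ∅.
Between /u/ (V4) and /i/ (V5): /ft/; trying suffixes from longest down, /t/ is the first permitted one, so coda /f/ | onset /t/.
Between /i/ (V5) and /a/ (V6): cluster /tl/ — /tl/ is itself a permitted onset, so the whole cluster goes right; preceding coda = ∅.
Putting it together: vlu.fla.tla.tluf.ti.tlat.
Syllable 5 is /ti/: onset /t/, nucleus /i/, coda ∅.

t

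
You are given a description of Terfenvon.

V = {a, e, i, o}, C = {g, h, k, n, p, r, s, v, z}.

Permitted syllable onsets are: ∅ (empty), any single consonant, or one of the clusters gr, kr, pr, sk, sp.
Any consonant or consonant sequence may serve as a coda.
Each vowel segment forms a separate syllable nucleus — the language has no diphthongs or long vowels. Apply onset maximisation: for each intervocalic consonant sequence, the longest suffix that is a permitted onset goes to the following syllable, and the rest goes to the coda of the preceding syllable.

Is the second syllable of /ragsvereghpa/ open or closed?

open

Vowels present: a, e, e, a; each is a nucleus, giving 4 syllables.
σ1/σ2 boundary: /gsv/; trying suffixes from longest down, /v/ is the first permitted one, so coda /gs/ | onset /v/.
σ2/σ3 boundary: /r/ is a single consonant, so it becomes the next onset.
σ3/σ4 boundary: /ghp/ splits as /gh/ + /p/ (/p/ is the longest suffix that is a licit onset).
So the parse is rags.ve.regh.pa.
Syllable 2 is /ve/; it ends in its nucleus with no coda, so it is open.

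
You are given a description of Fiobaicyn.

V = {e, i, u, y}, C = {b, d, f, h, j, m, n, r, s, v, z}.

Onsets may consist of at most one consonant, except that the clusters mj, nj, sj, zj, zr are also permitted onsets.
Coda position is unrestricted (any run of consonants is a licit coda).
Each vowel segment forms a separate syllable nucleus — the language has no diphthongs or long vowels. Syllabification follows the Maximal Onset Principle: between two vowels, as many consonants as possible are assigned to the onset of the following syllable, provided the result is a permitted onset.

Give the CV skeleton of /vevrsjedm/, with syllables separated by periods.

CVCC.CCVCC

Nuclei (vowels): e, e → 2 syllables.
/e…e/ gap (V1→V2): /vrsj/ — longest licit onset from the right is /sj/, leaving /vr/ as coda.
Syllabification: vevr.sjedm.
Mapping each syllable to C/V: /vevr/ → CVCC, /sjedm/ → CCVCC.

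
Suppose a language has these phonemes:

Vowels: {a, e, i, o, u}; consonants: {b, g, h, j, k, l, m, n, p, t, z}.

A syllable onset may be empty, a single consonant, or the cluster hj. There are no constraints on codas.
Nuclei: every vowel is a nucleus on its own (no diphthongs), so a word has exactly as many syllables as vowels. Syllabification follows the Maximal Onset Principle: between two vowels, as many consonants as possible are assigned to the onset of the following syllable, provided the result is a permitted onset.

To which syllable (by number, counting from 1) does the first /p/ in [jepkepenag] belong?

Vowels present: e, e, e, a; each is a nucleus, giving 4 syllables.
/e…e/ gap (V1→V2): /pk/ splits as /p/ + /k/ (/k/ is the longest suffix that is a licit onset).
/e…e/ gap (V2→V3): just /p/ — single C goes to the following onset.
/e…a/ gap (V3→V4): /n/ is a single consonant, so it becomes the next onset.
Putting it together: jep.ke.pe.nag.
The first /p/ is in the coda of syllable 1 (/jep/).

1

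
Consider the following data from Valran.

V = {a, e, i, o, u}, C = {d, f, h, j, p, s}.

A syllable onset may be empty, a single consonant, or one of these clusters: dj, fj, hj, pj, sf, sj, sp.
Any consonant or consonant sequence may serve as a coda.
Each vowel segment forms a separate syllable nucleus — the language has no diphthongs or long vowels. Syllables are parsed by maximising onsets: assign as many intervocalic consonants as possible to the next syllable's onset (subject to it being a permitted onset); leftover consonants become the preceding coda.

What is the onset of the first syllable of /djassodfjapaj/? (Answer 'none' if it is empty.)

dj

Vowels present: a, o, a, a; each is a nucleus, giving 4 syllables.
Between /a/ (V1) and /o/ (V2): /ss/ splits as /s/ + /s/ (/s/ is the longest suffix that is a licit onset).
Between /o/ (V2) and /a/ (V3): /dfj/ splits as /d/ + /fj/ (/fj/ is the longest suffix that is a licit onset).
Between /a/ (V3) and /a/ (V4): /p/ → onset of the next syllable (single consonants are always licit onsets).
Syllabification: djas.sod.fja.paj.
Syllable 1 is /djas/: onset /dj/, nucleus /a/, coda /s/.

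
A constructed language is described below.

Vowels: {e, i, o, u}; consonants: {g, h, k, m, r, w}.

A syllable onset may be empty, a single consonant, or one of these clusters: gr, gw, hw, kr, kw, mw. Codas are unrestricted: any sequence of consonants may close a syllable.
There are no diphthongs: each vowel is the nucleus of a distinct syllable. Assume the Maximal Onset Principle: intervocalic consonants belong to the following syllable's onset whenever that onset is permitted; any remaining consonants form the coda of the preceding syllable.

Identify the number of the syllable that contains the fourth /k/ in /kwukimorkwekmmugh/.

4

The vowels are u, i, o, e, u — 5 nuclei, so 5 syllables.
Between /u/ (V1) and /i/ (V2): /k/ is a single consonant, so it becomes the next onset.
Between /i/ (V2) and /o/ (V3): /m/ is a single consonant, so it becomes the next onset.
Between /o/ (V3) and /e/ (V4): cluster /rkw/ — the longest permitted-onset suffix is /kw/; onset = /kw/, preceding coda = /r/.
Between /e/ (V4) and /u/ (V5): /kmm/; trying suffixes from longest down, /m/ is the first permitted one, so coda /km/ | onset /m/.
Result: kwu.ki.mor.kwekm.mugh.
The fourth /k/ is in the coda of syllable 4 (/kwekm/).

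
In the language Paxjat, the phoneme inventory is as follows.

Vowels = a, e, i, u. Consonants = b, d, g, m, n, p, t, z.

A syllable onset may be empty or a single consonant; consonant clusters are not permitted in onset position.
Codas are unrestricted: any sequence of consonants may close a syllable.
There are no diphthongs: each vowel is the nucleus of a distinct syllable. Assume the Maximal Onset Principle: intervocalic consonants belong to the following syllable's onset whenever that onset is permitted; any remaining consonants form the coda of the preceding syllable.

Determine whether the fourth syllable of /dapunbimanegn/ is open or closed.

open

Vowels present: a, u, i, a, e; each is a nucleus, giving 5 syllables.
V1 /a/ – V2 /u/: just /p/ — single C goes to the following onset.
V2 /u/ – V3 /i/: /nb/; trying suffixes from longest down, /b/ is the first permitted one, so coda /n/ | onset /b/.
V3 /i/ – V4 /a/: /m/ → onset of the next syllable (single consonants are always licit onsets).
V4 /a/ – V5 /e/: /n/ is a single consonant, so it becomes the next onset.
Putting it together: da.pun.bi.ma.negn.
Syllable 4 is /ma/; it ends in its nucleus with no coda, so it is open.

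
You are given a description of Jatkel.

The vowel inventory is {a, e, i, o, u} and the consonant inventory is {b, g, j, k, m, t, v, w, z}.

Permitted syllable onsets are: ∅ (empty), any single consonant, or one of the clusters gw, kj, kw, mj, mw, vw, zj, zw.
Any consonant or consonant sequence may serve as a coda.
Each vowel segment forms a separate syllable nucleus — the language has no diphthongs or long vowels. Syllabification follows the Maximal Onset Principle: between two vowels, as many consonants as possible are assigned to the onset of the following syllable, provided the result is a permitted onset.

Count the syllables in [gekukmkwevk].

3

Nuclei (vowels): e, u, e → 3 syllables.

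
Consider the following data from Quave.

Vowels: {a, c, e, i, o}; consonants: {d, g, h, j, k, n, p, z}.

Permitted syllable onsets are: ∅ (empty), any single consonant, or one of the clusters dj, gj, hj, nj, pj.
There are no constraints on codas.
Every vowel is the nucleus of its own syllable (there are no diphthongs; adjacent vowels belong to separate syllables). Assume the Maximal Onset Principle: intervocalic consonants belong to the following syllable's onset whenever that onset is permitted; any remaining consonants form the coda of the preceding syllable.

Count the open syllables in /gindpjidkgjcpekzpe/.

Vowels present: i, i, c, e, e; each is a nucleus, giving 5 syllables.
V1 /i/ – V2 /i/: /ndpj/ splits as /nd/ + /pj/ (/pj/ is the longest suffix that is a licit onset).
V2 /i/ – V3 /c/: /dkgj/ splits as /dk/ + /gj/ (/gj/ is the longest suffix that is a licit onset).
V3 /c/ – V4 /e/: /p/ → onset of the next syllable (single consonants are always licit onsets).
V4 /e/ – V5 /e/: cluster /kzp/ — the longest permitted-onset suffix is /p/; onset = /p/, preceding coda = /kz/.
Syllabification: gind.pjidk.gjc.pekz.pe.
Classifying each syllable: /gind/ (closed), /pjidk/ (closed), /gjc/ (open), /pekz/ (closed), /pe/ (open).
Open syllables: 2.

2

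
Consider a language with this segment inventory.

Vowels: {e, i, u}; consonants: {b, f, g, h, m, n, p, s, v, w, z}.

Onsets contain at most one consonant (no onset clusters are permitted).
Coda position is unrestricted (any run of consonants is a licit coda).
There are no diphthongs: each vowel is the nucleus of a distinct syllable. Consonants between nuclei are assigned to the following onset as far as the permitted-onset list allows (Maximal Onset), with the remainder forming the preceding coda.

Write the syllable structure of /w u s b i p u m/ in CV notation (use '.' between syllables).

CVC.CV.CVC

Nuclei (vowels): u, i, u → 3 syllables.
σ1/σ2 boundary: /sb/ splits as /s/ + /b/ (/b/ is the longest suffix that is a licit onset).
σ2/σ3 boundary: just /p/ — single C goes to the following onset.
Putting it together: wus.bi.pum.
Mapping each syllable to C/V: /wus/ → CVC, /bi/ → CV, /pum/ → CVC.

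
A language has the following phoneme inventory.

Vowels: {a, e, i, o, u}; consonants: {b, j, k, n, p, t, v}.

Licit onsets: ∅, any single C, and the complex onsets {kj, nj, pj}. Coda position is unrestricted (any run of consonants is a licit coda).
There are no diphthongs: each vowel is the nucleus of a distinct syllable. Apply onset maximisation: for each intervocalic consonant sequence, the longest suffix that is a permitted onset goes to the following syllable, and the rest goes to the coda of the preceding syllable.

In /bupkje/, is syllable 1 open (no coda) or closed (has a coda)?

Nuclei (vowels): u, e → 2 syllables.
V1 /u/ – V2 /e/: cluster /pkj/ — the longest permitted-onset suffix is /kj/; onset = /kj/, preceding coda = /p/.
Result: bup.kje.
Syllable 1 is /bup/ with coda /p/, so it is closed.

closed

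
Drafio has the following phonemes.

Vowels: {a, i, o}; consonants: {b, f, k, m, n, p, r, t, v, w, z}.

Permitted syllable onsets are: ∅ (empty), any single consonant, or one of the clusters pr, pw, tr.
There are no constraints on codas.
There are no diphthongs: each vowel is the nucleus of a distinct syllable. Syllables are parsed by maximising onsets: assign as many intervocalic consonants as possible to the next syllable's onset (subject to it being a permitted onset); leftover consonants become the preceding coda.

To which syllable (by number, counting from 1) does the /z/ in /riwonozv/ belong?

3

The vowels are i, o, o — 3 nuclei, so 3 syllables.
σ1/σ2 boundary: /w/ → onset of the next syllable (single consonants are always licit onsets).
σ2/σ3 boundary: just /n/ — single C goes to the following onset.
Syllabification: ri.wo.nozv.
The /z/ is in the coda of syllable 3 (/nozv/).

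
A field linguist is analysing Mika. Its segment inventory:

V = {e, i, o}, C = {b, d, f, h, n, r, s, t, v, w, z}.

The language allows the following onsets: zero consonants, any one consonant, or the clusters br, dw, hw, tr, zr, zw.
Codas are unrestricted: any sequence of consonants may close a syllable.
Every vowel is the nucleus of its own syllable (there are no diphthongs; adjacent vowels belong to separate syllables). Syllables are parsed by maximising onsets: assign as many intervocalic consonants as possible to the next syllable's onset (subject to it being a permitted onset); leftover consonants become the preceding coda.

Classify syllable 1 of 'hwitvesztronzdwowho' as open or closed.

closed

Vowels present: i, e, o, o, o; each is a nucleus, giving 5 syllables.
/i…e/ gap (V1→V2): cluster /tv/ — the longest permitted-onset suffix is /v/; onset = /v/, preceding coda = /t/.
/e…o/ gap (V2→V3): cluster /sztr/ — the longest permitted-onset suffix is /tr/; onset = /tr/, preceding coda = /sz/.
/o…o/ gap (V3→V4): cluster /nzdw/ — the longest permitted-onset suffix is /dw/; onset = /dw/, preceding coda = /nz/.
/o…o/ gap (V4→V5): cluster /wh/ — the longest permitted-onset suffix is /h/; onset = /h/, preceding coda = /w/.
Syllabification: hwit.vesz.tronz.dwow.ho.
Syllable 1 is /hwit/ with coda /t/, so it is closed.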